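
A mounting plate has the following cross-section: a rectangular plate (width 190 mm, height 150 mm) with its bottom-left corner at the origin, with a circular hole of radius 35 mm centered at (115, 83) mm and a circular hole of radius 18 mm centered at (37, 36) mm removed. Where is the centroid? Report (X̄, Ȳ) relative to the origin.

Part | A | x̄ᵢ | ȳᵢ | A·x̄ᵢ | A·ȳᵢ
plate | 28500.00 | 95.00 | 75.00 | 2707500.00 | 2137500.00
hole 1 | -3848.45 | 115.00 | 83.00 | -442571.87 | -319421.43
hole 2 | -1017.88 | 37.00 | 36.00 | -37661.41 | -36643.54
Σ | 23633.67 |  |  | 2227266.72 | 1781435.03
X̄ = 2227266.72 / 23633.67 = 94.24 mm
Ȳ = 1781435.03 / 23633.67 = 75.38 mm

X̄ = 94.24 mm, Ȳ = 75.38 mm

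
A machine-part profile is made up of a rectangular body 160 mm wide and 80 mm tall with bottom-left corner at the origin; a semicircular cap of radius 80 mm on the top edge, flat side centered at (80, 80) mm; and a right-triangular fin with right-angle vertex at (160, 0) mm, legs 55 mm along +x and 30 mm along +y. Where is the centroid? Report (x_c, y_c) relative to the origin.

rectangular body: A = 160 × 80 = 12800.00, centroid at (80.00, 40.00).
semicircular top: A = ½π·80² = 10053.10, centroid at (80.00, 113.95).
triangular fin: A = ½·55·30 = 825.00, centroid at (178.33, 10.00).
ΣA = 23678.10 mm², ΣAx_c = 1975372.72 mm³, ΣAy_c = 1665831.05 mm³.
x_c = 1975372.72/23678.10 = 83.43 mm; y_c = 1665831.05/23678.10 = 70.35 mm.

x_c = 83.43 mm, y_c = 70.35 mm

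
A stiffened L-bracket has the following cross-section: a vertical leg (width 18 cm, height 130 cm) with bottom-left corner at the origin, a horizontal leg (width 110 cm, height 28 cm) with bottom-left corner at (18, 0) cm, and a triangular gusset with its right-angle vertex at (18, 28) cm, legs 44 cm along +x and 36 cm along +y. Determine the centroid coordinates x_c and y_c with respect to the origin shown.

x_c = 43.75 cm, y_c = 36.53 cm

vertical leg: A = 18 × 130 = 2340.00, centroid at (9.00, 65.00).
horizontal leg: A = 110 × 28 = 3080.00, centroid at (73.00, 14.00).
gusset: A = ½·44·36 = 792.00, centroid at (32.67, 40.00).
ΣA = 6212.00 cm², ΣAx_c = 271772.00 cm³, ΣAy_c = 226900.00 cm³.
x_c = 271772.00/6212.00 = 43.75 cm; y_c = 226900.00/6212.00 = 36.53 cm.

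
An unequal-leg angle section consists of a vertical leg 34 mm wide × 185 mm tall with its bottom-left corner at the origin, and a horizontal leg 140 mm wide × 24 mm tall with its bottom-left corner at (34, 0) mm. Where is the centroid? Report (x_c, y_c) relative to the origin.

vertical leg: A = 34 × 185 = 6290.00, centroid at (17.00, 92.50).
horizontal leg: A = 140 × 24 = 3360.00, centroid at (104.00, 12.00).
ΣA = 9650.00 mm²
ΣAx_c = (6290.00)(17.00) + (3360.00)(104.00) = 456370.00 mm³
ΣAy_c = (6290.00)(92.50) + (3360.00)(12.00) = 622145.00 mm³
x_c = 456370.00 / 9650.00 = 47.29 mm
y_c = 622145.00 / 9650.00 = 64.47 mm

x_c = 47.29 mm, y_c = 64.47 mm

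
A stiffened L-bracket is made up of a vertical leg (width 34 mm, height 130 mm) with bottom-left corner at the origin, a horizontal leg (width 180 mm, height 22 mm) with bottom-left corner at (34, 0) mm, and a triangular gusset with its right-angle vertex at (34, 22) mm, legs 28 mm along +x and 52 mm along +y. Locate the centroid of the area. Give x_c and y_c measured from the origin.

vertical leg: A = 34 × 130 = 4420.00, centroid at (17.00, 65.00).
horizontal leg: A = 180 × 22 = 3960.00, centroid at (124.00, 11.00).
gusset: A = ½·28·52 = 728.00, centroid at (43.33, 39.33).
ΣA = 9108.00 mm²
ΣAx_c = (4420.00)(17.00) + (3960.00)(124.00) + (728.00)(43.33) = 597726.67 mm³
ΣAy_c = (4420.00)(65.00) + (3960.00)(11.00) + (728.00)(39.33) = 359494.67 mm³
x_c = 597726.67 / 9108.00 = 65.63 mm
y_c = 359494.67 / 9108.00 = 39.47 mm

x_c = 65.63 mm, y_c = 39.47 mm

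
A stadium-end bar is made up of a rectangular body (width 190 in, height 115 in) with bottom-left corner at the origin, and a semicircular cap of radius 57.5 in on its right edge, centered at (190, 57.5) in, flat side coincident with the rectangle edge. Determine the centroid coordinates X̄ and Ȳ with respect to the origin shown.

rectangular body: A = 190 × 115 = 21850.00, centroid at (95.00, 57.50).
semicircular end: A = ½π·57.5² = 5193.45, centroid at (214.40, 57.50).
ΣA = 27043.45 in², ΣAX̄ = 3189244.20 in³, ΣAȲ = 1554998.11 in³.
X̄ = 3189244.20/27043.45 = 117.93 in; Ȳ = 1554998.11/27043.45 = 57.50 in.

X̄ = 117.93 in, Ȳ = 57.50 in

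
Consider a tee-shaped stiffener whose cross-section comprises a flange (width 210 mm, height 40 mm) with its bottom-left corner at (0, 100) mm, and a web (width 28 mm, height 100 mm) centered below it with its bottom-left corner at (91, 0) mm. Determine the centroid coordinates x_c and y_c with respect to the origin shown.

web: A = 28 × 100 = 2800.00, centroid at (105.00, 50.00).
flange: A = 210 × 40 = 8400.00, centroid at (105.00, 120.00).
ΣA = 11200.00 mm²
ΣAx_c = (2800.00)(105.00) + (8400.00)(105.00) = 1176000.00 mm³
ΣAy_c = (2800.00)(50.00) + (8400.00)(120.00) = 1148000.00 mm³
x_c = 1176000.00 / 11200.00 = 105.00 mm
y_c = 1148000.00 / 11200.00 = 102.50 mm

x_c = 105.00 mm, y_c = 102.50 mm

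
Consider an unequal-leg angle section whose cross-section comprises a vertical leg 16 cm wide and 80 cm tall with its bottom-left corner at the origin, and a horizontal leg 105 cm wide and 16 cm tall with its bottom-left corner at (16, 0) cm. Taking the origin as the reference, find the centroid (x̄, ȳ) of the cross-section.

x̄ = 42.34 cm, ȳ = 21.84 cm

Part | A | x̄ᵢ | ȳᵢ | A·x̄ᵢ | A·ȳᵢ
vertical leg | 1280.00 | 8.00 | 40.00 | 10240.00 | 51200.00
horizontal leg | 1680.00 | 68.50 | 8.00 | 115080.00 | 13440.00
Σ | 2960.00 |  |  | 125320.00 | 64640.00
x̄ = 125320.00 / 2960.00 = 42.34 cm
ȳ = 64640.00 / 2960.00 = 21.84 cm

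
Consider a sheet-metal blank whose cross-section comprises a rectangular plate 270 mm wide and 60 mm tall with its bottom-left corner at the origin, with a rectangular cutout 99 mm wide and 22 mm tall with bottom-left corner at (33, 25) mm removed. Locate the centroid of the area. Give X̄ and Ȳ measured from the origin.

X̄ = 143.15 mm, Ȳ = 29.07 mm

plate: A = 270 × 60 = 16200.00, centroid at (135.00, 30.00).
hole: A = −(99 × 22) = -2178.00, centroid at (82.50, 36.00).
ΣA = 14022.00 mm²
ΣAX̄ = (16200.00)(135.00) + (-2178.00)(82.50) = 2007315.00 mm³
ΣAȲ = (16200.00)(30.00) + (-2178.00)(36.00) = 407592.00 mm³
X̄ = 2007315.00 / 14022.00 = 143.15 mm
Ȳ = 407592.00 / 14022.00 = 29.07 mm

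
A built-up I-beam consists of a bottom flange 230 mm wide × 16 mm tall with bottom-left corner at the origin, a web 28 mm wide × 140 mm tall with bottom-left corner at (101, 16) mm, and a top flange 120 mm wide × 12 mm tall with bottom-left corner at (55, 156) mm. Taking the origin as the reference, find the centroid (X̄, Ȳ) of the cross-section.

X̄ = 115.00 mm, Ȳ = 66.35 mm

bottom flange: A = 230 × 16 = 3680.00, centroid at (115.00, 8.00).
web: A = 28 × 140 = 3920.00, centroid at (115.00, 86.00).
top flange: A = 120 × 12 = 1440.00, centroid at (115.00, 162.00).
ΣA = 9040.00 mm²
ΣAX̄ = (3680.00)(115.00) + (3920.00)(115.00) + (1440.00)(115.00) = 1039600.00 mm³
ΣAȲ = (3680.00)(8.00) + (3920.00)(86.00) + (1440.00)(162.00) = 599840.00 mm³
X̄ = 1039600.00 / 9040.00 = 115.00 mm
Ȳ = 599840.00 / 9040.00 = 66.35 mm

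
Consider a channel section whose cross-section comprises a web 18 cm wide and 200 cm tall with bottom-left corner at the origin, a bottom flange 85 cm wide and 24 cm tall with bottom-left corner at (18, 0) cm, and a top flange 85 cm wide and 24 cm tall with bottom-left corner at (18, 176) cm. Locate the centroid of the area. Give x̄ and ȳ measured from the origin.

web: A = 18 × 200 = 3600.00, centroid at (9.00, 100.00).
bottom flange: A = 85 × 24 = 2040.00, centroid at (60.50, 12.00).
top flange: A = 85 × 24 = 2040.00, centroid at (60.50, 188.00).
ΣA = 7680.00 cm²
ΣAx̄ = (3600.00)(9.00) + (2040.00)(60.50) + (2040.00)(60.50) = 279240.00 cm³
ΣAȳ = (3600.00)(100.00) + (2040.00)(12.00) + (2040.00)(188.00) = 768000.00 cm³
x̄ = 279240.00 / 7680.00 = 36.36 cm
ȳ = 768000.00 / 7680.00 = 100.00 cm

x̄ = 36.36 cm, ȳ = 100.00 cm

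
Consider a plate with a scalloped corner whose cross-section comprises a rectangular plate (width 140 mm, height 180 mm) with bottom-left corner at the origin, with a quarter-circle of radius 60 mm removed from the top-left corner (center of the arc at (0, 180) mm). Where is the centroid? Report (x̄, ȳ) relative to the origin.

x̄ = 75.63 mm, ȳ = 81.84 mm

plate: A = 140 × 180 = 25200.00, centroid at (70.00, 90.00).
removed quarter-circle: A = −¼π·60² = -2827.43, centroid at (25.46, 154.54).
ΣA = 22372.57 mm²
ΣAx̄ = (25200.00)(70.00) + (-2827.43)(25.46) = 1692000.00 mm³
ΣAȳ = (25200.00)(90.00) + (-2827.43)(154.54) = 1831061.99 mm³
x̄ = 1692000.00 / 22372.57 = 75.63 mm
ȳ = 1831061.99 / 22372.57 = 81.84 mm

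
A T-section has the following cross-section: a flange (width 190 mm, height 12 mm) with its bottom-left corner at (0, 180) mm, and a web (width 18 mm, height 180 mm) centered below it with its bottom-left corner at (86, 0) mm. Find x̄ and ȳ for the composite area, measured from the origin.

web: A = 18 × 180 = 3240.00, centroid at (95.00, 90.00).
flange: A = 190 × 12 = 2280.00, centroid at (95.00, 186.00).
ΣA = 5520.00 mm²
ΣAx̄ = (3240.00)(95.00) + (2280.00)(95.00) = 524400.00 mm³
ΣAȳ = (3240.00)(90.00) + (2280.00)(186.00) = 715680.00 mm³
x̄ = 524400.00 / 5520.00 = 95.00 mm
ȳ = 715680.00 / 5520.00 = 129.65 mm

x̄ = 95.00 mm, ȳ = 129.65 mm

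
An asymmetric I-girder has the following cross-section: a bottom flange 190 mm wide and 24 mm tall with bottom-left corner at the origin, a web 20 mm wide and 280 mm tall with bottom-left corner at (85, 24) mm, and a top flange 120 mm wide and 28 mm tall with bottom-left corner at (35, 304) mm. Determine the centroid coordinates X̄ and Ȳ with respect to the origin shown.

X̄ = 95.00 mm, Ȳ = 151.01 mm

Part | A | x̄ᵢ | ȳᵢ | A·x̄ᵢ | A·ȳᵢ
bottom flange | 4560.00 | 95.00 | 12.00 | 433200.00 | 54720.00
web | 5600.00 | 95.00 | 164.00 | 532000.00 | 918400.00
top flange | 3360.00 | 95.00 | 318.00 | 319200.00 | 1068480.00
Σ | 13520.00 |  |  | 1284400.00 | 2041600.00
X̄ = 1284400.00 / 13520.00 = 95.00 mm
Ȳ = 2041600.00 / 13520.00 = 151.01 mm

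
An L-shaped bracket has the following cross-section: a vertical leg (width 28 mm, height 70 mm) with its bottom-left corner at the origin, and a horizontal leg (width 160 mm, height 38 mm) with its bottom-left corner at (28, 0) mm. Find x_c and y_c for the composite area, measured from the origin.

x_c = 85.08 mm, y_c = 22.90 mm

vertical leg: A = 28 × 70 = 1960.00, centroid at (14.00, 35.00).
horizontal leg: A = 160 × 38 = 6080.00, centroid at (108.00, 19.00).
ΣA = 8040.00 mm²
ΣAx_c = (1960.00)(14.00) + (6080.00)(108.00) = 684080.00 mm³
ΣAy_c = (1960.00)(35.00) + (6080.00)(19.00) = 184120.00 mm³
x_c = 684080.00 / 8040.00 = 85.08 mm
y_c = 184120.00 / 8040.00 = 22.90 mm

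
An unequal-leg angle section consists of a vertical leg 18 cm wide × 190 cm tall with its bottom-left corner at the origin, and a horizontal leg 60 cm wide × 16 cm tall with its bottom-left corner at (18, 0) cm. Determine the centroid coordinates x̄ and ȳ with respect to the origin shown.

x̄ = 17.55 cm, ȳ = 75.93 cm

vertical leg: A = 18 × 190 = 3420.00, centroid at (9.00, 95.00).
horizontal leg: A = 60 × 16 = 960.00, centroid at (48.00, 8.00).
ΣA = 4380.00 cm²
ΣAx̄ = (3420.00)(9.00) + (960.00)(48.00) = 76860.00 cm³
ΣAȳ = (3420.00)(95.00) + (960.00)(8.00) = 332580.00 cm³
x̄ = 76860.00 / 4380.00 = 17.55 cm
ȳ = 332580.00 / 4380.00 = 75.93 cm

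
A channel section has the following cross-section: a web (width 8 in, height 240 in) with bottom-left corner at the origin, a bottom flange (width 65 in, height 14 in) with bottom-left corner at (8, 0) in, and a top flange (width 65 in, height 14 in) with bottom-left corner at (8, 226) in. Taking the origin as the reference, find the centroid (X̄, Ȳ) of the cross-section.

X̄ = 21.76 in, Ȳ = 120.00 in

Part | A | x̄ᵢ | ȳᵢ | A·x̄ᵢ | A·ȳᵢ
web | 1920.00 | 4.00 | 120.00 | 7680.00 | 230400.00
bottom flange | 910.00 | 40.50 | 7.00 | 36855.00 | 6370.00
top flange | 910.00 | 40.50 | 233.00 | 36855.00 | 212030.00
Σ | 3740.00 |  |  | 81390.00 | 448800.00
X̄ = 81390.00 / 3740.00 = 21.76 in
Ȳ = 448800.00 / 3740.00 = 120.00 in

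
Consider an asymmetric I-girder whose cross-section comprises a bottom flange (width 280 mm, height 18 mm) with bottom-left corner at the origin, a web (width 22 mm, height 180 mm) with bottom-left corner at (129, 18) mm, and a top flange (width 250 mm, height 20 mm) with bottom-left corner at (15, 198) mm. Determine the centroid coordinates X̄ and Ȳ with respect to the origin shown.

bottom flange: A = 280 × 18 = 5040.00, centroid at (140.00, 9.00).
web: A = 22 × 180 = 3960.00, centroid at (140.00, 108.00).
top flange: A = 250 × 20 = 5000.00, centroid at (140.00, 208.00).
ΣA = 14000.00 mm², ΣAX̄ = 1960000.00 mm³, ΣAȲ = 1513040.00 mm³.
X̄ = 1960000.00/14000.00 = 140.00 mm; Ȳ = 1513040.00/14000.00 = 108.07 mm.

X̄ = 140.00 mm, Ȳ = 108.07 mm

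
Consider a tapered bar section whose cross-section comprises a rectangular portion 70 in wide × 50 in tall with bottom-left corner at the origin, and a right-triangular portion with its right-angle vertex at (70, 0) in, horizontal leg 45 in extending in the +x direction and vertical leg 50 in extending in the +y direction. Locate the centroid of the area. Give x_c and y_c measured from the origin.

x_c = 47.16 in, y_c = 22.97 in

rectangular portion: A = 70 × 50 = 3500.00, centroid at (35.00, 25.00).
triangular portion: A = ½·45·50 = 1125.00, centroid at (85.00, 16.67).
ΣA = 4625.00 in², ΣAx_c = 218125.00 in³, ΣAy_c = 106250.00 in³.
x_c = 218125.00/4625.00 = 47.16 in; y_c = 106250.00/4625.00 = 22.97 in.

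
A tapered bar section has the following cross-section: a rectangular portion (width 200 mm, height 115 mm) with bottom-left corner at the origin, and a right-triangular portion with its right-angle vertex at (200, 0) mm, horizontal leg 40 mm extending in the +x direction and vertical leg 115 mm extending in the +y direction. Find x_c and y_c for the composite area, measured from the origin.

x_c = 110.30 mm, y_c = 55.76 mm

rectangular portion: A = 200 × 115 = 23000.00, centroid at (100.00, 57.50).
triangular portion: A = ½·40·115 = 2300.00, centroid at (213.33, 38.33).
ΣA = 25300.00 mm², ΣAx_c = 2790666.67 mm³, ΣAy_c = 1410666.67 mm³.
x_c = 2790666.67/25300.00 = 110.30 mm; y_c = 1410666.67/25300.00 = 55.76 mm.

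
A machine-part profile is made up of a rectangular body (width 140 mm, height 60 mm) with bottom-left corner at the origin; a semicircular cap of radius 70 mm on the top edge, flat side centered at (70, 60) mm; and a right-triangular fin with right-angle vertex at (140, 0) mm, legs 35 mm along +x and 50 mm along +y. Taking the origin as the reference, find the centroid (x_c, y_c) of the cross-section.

x_c = 74.21 mm, y_c = 56.39 mm

Part | A | x̄ᵢ | ȳᵢ | A·x̄ᵢ | A·ȳᵢ
rectangular body | 8400.00 | 70.00 | 30.00 | 588000.00 | 252000.00
semicircular top | 7696.90 | 70.00 | 89.71 | 538783.14 | 690480.79
triangular fin | 875.00 | 151.67 | 16.67 | 132708.33 | 14583.33
Σ | 16971.90 |  |  | 1259491.47 | 957064.12
x_c = 1259491.47 / 16971.90 = 74.21 mm
y_c = 957064.12 / 16971.90 = 56.39 mm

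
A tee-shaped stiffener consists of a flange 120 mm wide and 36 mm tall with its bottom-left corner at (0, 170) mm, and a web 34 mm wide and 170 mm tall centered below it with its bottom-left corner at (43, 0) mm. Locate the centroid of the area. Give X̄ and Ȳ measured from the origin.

web: A = 34 × 170 = 5780.00, centroid at (60.00, 85.00).
flange: A = 120 × 36 = 4320.00, centroid at (60.00, 188.00).
ΣA = 10100.00 mm², ΣAX̄ = 606000.00 mm³, ΣAȲ = 1303460.00 mm³.
X̄ = 606000.00/10100.00 = 60.00 mm; Ȳ = 1303460.00/10100.00 = 129.06 mm.

X̄ = 60.00 mm, Ȳ = 129.06 mm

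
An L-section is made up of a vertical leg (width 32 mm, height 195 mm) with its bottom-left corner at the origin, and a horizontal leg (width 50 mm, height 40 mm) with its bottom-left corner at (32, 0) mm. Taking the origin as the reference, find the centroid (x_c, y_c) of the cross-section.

x_c = 25.95 mm, y_c = 78.69 mm

vertical leg: A = 32 × 195 = 6240.00, centroid at (16.00, 97.50).
horizontal leg: A = 50 × 40 = 2000.00, centroid at (57.00, 20.00).
ΣA = 8240.00 mm²
ΣAx_c = (6240.00)(16.00) + (2000.00)(57.00) = 213840.00 mm³
ΣAy_c = (6240.00)(97.50) + (2000.00)(20.00) = 648400.00 mm³
x_c = 213840.00 / 8240.00 = 25.95 mm
y_c = 648400.00 / 8240.00 = 78.69 mm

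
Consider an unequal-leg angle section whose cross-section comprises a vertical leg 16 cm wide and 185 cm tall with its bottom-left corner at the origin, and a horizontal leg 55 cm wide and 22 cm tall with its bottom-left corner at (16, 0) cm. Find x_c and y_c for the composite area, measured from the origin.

x_c = 18.30 cm, y_c = 68.85 cm

Part | A | x̄ᵢ | ȳᵢ | A·x̄ᵢ | A·ȳᵢ
vertical leg | 2960.00 | 8.00 | 92.50 | 23680.00 | 273800.00
horizontal leg | 1210.00 | 43.50 | 11.00 | 52635.00 | 13310.00
Σ | 4170.00 |  |  | 76315.00 | 287110.00
x_c = 76315.00 / 4170.00 = 18.30 cm
y_c = 287110.00 / 4170.00 = 68.85 cm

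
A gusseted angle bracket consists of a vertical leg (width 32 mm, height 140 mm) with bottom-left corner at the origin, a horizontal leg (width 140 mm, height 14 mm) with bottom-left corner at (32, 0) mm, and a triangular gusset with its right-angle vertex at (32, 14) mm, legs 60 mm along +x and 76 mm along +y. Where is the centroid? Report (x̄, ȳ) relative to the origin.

x̄ = 44.74 mm, ȳ = 47.82 mm

vertical leg: A = 32 × 140 = 4480.00, centroid at (16.00, 70.00).
horizontal leg: A = 140 × 14 = 1960.00, centroid at (102.00, 7.00).
gusset: A = ½·60·76 = 2280.00, centroid at (52.00, 39.33).
ΣA = 8720.00 mm², ΣAx̄ = 390160.00 mm³, ΣAȳ = 417000.00 mm³.
x̄ = 390160.00/8720.00 = 44.74 mm; ȳ = 417000.00/8720.00 = 47.82 mm.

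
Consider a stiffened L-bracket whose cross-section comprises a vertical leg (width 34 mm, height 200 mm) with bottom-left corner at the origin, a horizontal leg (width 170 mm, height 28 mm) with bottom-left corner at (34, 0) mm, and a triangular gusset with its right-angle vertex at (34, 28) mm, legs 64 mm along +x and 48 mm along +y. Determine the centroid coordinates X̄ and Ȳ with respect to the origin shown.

vertical leg: A = 34 × 200 = 6800.00, centroid at (17.00, 100.00).
horizontal leg: A = 170 × 28 = 4760.00, centroid at (119.00, 14.00).
gusset: A = ½·64·48 = 1536.00, centroid at (55.33, 44.00).
ΣA = 13096.00 mm², ΣAX̄ = 767032.00 mm³, ΣAȲ = 814224.00 mm³.
X̄ = 767032.00/13096.00 = 58.57 mm; Ȳ = 814224.00/13096.00 = 62.17 mm.

X̄ = 58.57 mm, Ȳ = 62.17 mm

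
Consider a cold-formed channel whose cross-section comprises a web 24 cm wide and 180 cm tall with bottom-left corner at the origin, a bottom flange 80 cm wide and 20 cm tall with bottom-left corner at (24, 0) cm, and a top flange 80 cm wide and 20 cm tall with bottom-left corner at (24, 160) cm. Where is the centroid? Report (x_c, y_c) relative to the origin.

web: A = 24 × 180 = 4320.00, centroid at (12.00, 90.00).
bottom flange: A = 80 × 20 = 1600.00, centroid at (64.00, 10.00).
top flange: A = 80 × 20 = 1600.00, centroid at (64.00, 170.00).
ΣA = 7520.00 cm²
ΣAx_c = (4320.00)(12.00) + (1600.00)(64.00) + (1600.00)(64.00) = 256640.00 cm³
ΣAy_c = (4320.00)(90.00) + (1600.00)(10.00) + (1600.00)(170.00) = 676800.00 cm³
x_c = 256640.00 / 7520.00 = 34.13 cm
y_c = 676800.00 / 7520.00 = 90.00 cm

x_c = 34.13 cm, y_c = 90.00 cm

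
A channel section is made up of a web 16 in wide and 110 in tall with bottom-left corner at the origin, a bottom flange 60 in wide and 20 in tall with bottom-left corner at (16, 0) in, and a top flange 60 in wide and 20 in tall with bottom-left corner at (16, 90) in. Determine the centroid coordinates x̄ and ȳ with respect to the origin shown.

x̄ = 29.92 in, ȳ = 55.00 in

Part | A | x̄ᵢ | ȳᵢ | A·x̄ᵢ | A·ȳᵢ
web | 1760.00 | 8.00 | 55.00 | 14080.00 | 96800.00
bottom flange | 1200.00 | 46.00 | 10.00 | 55200.00 | 12000.00
top flange | 1200.00 | 46.00 | 100.00 | 55200.00 | 120000.00
Σ | 4160.00 |  |  | 124480.00 | 228800.00
x̄ = 124480.00 / 4160.00 = 29.92 in
ȳ = 228800.00 / 4160.00 = 55.00 in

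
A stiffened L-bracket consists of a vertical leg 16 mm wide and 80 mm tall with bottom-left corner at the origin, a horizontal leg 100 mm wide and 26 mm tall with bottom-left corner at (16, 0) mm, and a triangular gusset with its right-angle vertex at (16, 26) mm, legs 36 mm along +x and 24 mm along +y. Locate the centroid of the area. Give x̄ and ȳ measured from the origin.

vertical leg: A = 16 × 80 = 1280.00, centroid at (8.00, 40.00).
horizontal leg: A = 100 × 26 = 2600.00, centroid at (66.00, 13.00).
gusset: A = ½·36·24 = 432.00, centroid at (28.00, 34.00).
ΣA = 4312.00 mm², ΣAx̄ = 193936.00 mm³, ΣAȳ = 99688.00 mm³.
x̄ = 193936.00/4312.00 = 44.98 mm; ȳ = 99688.00/4312.00 = 23.12 mm.

x̄ = 44.98 mm, ȳ = 23.12 mm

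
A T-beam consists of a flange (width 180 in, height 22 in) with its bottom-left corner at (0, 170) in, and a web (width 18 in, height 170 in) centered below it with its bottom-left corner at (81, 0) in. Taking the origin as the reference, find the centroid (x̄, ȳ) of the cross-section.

x̄ = 90.00 in, ȳ = 139.15 in

web: A = 18 × 170 = 3060.00, centroid at (90.00, 85.00).
flange: A = 180 × 22 = 3960.00, centroid at (90.00, 181.00).
ΣA = 7020.00 in², ΣAx̄ = 631800.00 in³, ΣAȳ = 976860.00 in³.
x̄ = 631800.00/7020.00 = 90.00 in; ȳ = 976860.00/7020.00 = 139.15 in.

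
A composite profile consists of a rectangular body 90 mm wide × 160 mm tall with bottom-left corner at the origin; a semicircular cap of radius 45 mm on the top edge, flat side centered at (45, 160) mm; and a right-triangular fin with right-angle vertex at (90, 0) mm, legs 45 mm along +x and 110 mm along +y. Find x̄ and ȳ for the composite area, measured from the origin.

x̄ = 52.40 mm, ȳ = 90.37 mm

rectangular body: A = 90 × 160 = 14400.00, centroid at (45.00, 80.00).
semicircular top: A = ½π·45² = 3180.86, centroid at (45.00, 179.10).
triangular fin: A = ½·45·110 = 2475.00, centroid at (105.00, 36.67).
ΣA = 20055.86 mm²
ΣAx̄ = (14400.00)(45.00) + (3180.86)(45.00) + (2475.00)(105.00) = 1051013.82 mm³
ΣAȳ = (14400.00)(80.00) + (3180.86)(179.10) + (2475.00)(36.67) = 1812438.01 mm³
x̄ = 1051013.82 / 20055.86 = 52.40 mm
ȳ = 1812438.01 / 20055.86 = 90.37 mm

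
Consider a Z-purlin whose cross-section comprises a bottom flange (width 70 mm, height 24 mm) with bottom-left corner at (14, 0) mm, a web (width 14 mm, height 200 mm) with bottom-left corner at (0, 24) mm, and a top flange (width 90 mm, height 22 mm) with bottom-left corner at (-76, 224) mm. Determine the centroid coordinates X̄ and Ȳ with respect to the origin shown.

bottom flange: A = 70 × 24 = 1680.00, centroid at (49.00, 12.00).
web: A = 14 × 200 = 2800.00, centroid at (7.00, 124.00).
top flange: A = 90 × 22 = 1980.00, centroid at (-31.00, 235.00).
ΣA = 6460.00 mm², ΣAX̄ = 40540.00 mm³, ΣAȲ = 832660.00 mm³.
X̄ = 40540.00/6460.00 = 6.28 mm; Ȳ = 832660.00/6460.00 = 128.89 mm.

X̄ = 6.28 mm, Ȳ = 128.89 mm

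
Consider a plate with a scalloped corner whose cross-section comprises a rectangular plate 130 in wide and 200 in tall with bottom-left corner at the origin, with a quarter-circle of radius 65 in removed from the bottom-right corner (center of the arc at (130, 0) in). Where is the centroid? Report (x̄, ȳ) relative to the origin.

plate: A = 130 × 200 = 26000.00, centroid at (65.00, 100.00).
removed quarter-circle: A = −¼π·65² = -3318.31, centroid at (102.41, 27.59).
ΣA = 22681.69 in², ΣAx̄ = 1350161.73 in³, ΣAȳ = 2508458.33 in³.
x̄ = 1350161.73/22681.69 = 59.53 in; ȳ = 2508458.33/22681.69 = 110.59 in.

x̄ = 59.53 in, ȳ = 110.59 in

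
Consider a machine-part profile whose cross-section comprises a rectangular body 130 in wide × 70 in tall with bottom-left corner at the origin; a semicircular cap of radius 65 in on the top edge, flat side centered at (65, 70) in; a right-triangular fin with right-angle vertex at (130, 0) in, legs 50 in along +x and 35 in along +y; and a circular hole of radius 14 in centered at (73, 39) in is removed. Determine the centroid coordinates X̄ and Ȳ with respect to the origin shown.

Part | A | x̄ᵢ | ȳᵢ | A·x̄ᵢ | A·ȳᵢ
rectangular body | 9100.00 | 65.00 | 35.00 | 591500.00 | 318500.00
semicircular top | 6636.61 | 65.00 | 97.59 | 431379.94 | 647646.35
triangular fin | 875.00 | 146.67 | 11.67 | 128333.33 | 10208.33
hole | -615.75 | 73.00 | 39.00 | -44949.91 | -24014.33
Σ | 15995.86 |  |  | 1106263.37 | 952340.35
X̄ = 1106263.37 / 15995.86 = 69.16 in
Ȳ = 952340.35 / 15995.86 = 59.54 in

X̄ = 69.16 in, Ȳ = 59.54 in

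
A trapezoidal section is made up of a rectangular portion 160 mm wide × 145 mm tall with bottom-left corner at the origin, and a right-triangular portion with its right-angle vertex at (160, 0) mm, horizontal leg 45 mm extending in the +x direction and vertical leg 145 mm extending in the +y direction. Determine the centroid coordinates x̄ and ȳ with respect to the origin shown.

x̄ = 91.71 mm, ȳ = 69.52 mm

rectangular portion: A = 160 × 145 = 23200.00, centroid at (80.00, 72.50).
triangular portion: A = ½·45·145 = 3262.50, centroid at (175.00, 48.33).
ΣA = 26462.50 mm², ΣAx̄ = 2426937.50 mm³, ΣAȳ = 1839687.50 mm³.
x̄ = 2426937.50/26462.50 = 91.71 mm; ȳ = 1839687.50/26462.50 = 69.52 mm.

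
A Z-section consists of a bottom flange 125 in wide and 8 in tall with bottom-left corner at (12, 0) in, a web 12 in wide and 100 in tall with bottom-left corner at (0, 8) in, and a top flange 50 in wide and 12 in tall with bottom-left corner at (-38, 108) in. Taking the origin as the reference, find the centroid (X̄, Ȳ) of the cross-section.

bottom flange: A = 125 × 8 = 1000.00, centroid at (74.50, 4.00).
web: A = 12 × 100 = 1200.00, centroid at (6.00, 58.00).
top flange: A = 50 × 12 = 600.00, centroid at (-13.00, 114.00).
ΣA = 2800.00 in², ΣAX̄ = 73900.00 in³, ΣAȲ = 142000.00 in³.
X̄ = 73900.00/2800.00 = 26.39 in; Ȳ = 142000.00/2800.00 = 50.71 in.

X̄ = 26.39 in, Ȳ = 50.71 in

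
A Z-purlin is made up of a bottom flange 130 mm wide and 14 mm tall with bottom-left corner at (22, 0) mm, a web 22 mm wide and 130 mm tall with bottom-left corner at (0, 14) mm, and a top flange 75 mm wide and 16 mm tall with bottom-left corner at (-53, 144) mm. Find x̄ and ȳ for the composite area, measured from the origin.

x̄ = 29.12 mm, ȳ = 71.61 mm

Part | A | x̄ᵢ | ȳᵢ | A·x̄ᵢ | A·ȳᵢ
bottom flange | 1820.00 | 87.00 | 7.00 | 158340.00 | 12740.00
web | 2860.00 | 11.00 | 79.00 | 31460.00 | 225940.00
top flange | 1200.00 | -15.50 | 152.00 | -18600.00 | 182400.00
Σ | 5880.00 |  |  | 171200.00 | 421080.00
x̄ = 171200.00 / 5880.00 = 29.12 mm
ȳ = 421080.00 / 5880.00 = 71.61 mm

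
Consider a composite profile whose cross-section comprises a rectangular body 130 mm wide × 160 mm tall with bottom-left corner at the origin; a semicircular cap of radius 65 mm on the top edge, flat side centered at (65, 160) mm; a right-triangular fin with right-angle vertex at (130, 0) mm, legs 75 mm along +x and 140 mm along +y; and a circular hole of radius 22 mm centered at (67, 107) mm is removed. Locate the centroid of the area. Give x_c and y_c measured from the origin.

x_c = 80.06 mm, y_c = 95.98 mm

rectangular body: A = 130 × 160 = 20800.00, centroid at (65.00, 80.00).
semicircular top: A = ½π·65² = 6636.61, centroid at (65.00, 187.59).
triangular fin: A = ½·75·140 = 5250.00, centroid at (155.00, 46.67).
hole: A = −π·22² = -1520.53, centroid at (67.00, 107.00).
ΣA = 31166.08 mm²
ΣAx_c = (20800.00)(65.00) + (6636.61)(65.00) + (5250.00)(155.00) + (-1520.53)(67.00) = 2495254.37 mm³
ΣAy_c = (20800.00)(80.00) + (6636.61)(187.59) + (5250.00)(46.67) + (-1520.53)(107.00) = 2991244.85 mm³
x_c = 2495254.37 / 31166.08 = 80.06 mm
y_c = 2991244.85 / 31166.08 = 95.98 mm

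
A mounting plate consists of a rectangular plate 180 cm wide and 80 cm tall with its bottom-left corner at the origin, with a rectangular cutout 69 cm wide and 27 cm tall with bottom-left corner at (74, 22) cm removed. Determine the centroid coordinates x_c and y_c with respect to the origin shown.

x_c = 87.25 cm, y_c = 40.67 cm

plate: A = 180 × 80 = 14400.00, centroid at (90.00, 40.00).
hole: A = −(69 × 27) = -1863.00, centroid at (108.50, 35.50).
ΣA = 12537.00 cm²
ΣAx_c = (14400.00)(90.00) + (-1863.00)(108.50) = 1093864.50 cm³
ΣAy_c = (14400.00)(40.00) + (-1863.00)(35.50) = 509863.50 cm³
x_c = 1093864.50 / 12537.00 = 87.25 cm
y_c = 509863.50 / 12537.00 = 40.67 cm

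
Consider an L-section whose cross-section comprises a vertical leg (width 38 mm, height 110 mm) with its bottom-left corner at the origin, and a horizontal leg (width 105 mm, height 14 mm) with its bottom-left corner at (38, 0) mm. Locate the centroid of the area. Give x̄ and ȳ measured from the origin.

Part | A | x̄ᵢ | ȳᵢ | A·x̄ᵢ | A·ȳᵢ
vertical leg | 4180.00 | 19.00 | 55.00 | 79420.00 | 229900.00
horizontal leg | 1470.00 | 90.50 | 7.00 | 133035.00 | 10290.00
Σ | 5650.00 |  |  | 212455.00 | 240190.00
x̄ = 212455.00 / 5650.00 = 37.60 mm
ȳ = 240190.00 / 5650.00 = 42.51 mm

x̄ = 37.60 mm, ȳ = 42.51 mm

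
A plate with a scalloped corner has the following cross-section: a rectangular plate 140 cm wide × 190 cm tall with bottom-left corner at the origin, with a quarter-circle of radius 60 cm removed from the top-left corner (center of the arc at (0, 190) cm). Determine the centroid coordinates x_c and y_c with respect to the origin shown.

x_c = 75.30 cm, y_c = 86.73 cm

plate: A = 140 × 190 = 26600.00, centroid at (70.00, 95.00).
removed quarter-circle: A = −¼π·60² = -2827.43, centroid at (25.46, 164.54).
ΣA = 23772.57 cm²
ΣAx_c = (26600.00)(70.00) + (-2827.43)(25.46) = 1790000.00 cm³
ΣAy_c = (26600.00)(95.00) + (-2827.43)(164.54) = 2061787.66 cm³
x_c = 1790000.00 / 23772.57 = 75.30 cm
y_c = 2061787.66 / 23772.57 = 86.73 cm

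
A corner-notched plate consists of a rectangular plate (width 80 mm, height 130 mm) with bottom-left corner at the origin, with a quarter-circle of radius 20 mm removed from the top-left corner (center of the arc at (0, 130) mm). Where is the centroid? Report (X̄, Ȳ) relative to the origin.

X̄ = 40.98 mm, Ȳ = 63.24 mm

plate: A = 80 × 130 = 10400.00, centroid at (40.00, 65.00).
removed quarter-circle: A = −¼π·20² = -314.16, centroid at (8.49, 121.51).
ΣA = 10085.84 mm², ΣAX̄ = 413333.33 mm³, ΣAȲ = 637825.96 mm³.
X̄ = 413333.33/10085.84 = 40.98 mm; Ȳ = 637825.96/10085.84 = 63.24 mm.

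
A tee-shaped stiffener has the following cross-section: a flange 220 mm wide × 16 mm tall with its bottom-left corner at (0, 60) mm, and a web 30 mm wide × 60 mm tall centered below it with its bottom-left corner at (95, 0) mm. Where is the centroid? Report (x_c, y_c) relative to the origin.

web: A = 30 × 60 = 1800.00, centroid at (110.00, 30.00).
flange: A = 220 × 16 = 3520.00, centroid at (110.00, 68.00).
ΣA = 5320.00 mm²
ΣAx_c = (1800.00)(110.00) + (3520.00)(110.00) = 585200.00 mm³
ΣAy_c = (1800.00)(30.00) + (3520.00)(68.00) = 293360.00 mm³
x_c = 585200.00 / 5320.00 = 110.00 mm
y_c = 293360.00 / 5320.00 = 55.14 mm

x_c = 110.00 mm, y_c = 55.14 mm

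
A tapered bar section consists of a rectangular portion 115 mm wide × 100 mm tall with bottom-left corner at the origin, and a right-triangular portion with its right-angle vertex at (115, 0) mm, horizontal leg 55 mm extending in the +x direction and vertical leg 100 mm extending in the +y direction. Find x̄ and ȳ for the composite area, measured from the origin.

rectangular portion: A = 115 × 100 = 11500.00, centroid at (57.50, 50.00).
triangular portion: A = ½·55·100 = 2750.00, centroid at (133.33, 33.33).
ΣA = 14250.00 mm², ΣAx̄ = 1027916.67 mm³, ΣAȳ = 666666.67 mm³.
x̄ = 1027916.67/14250.00 = 72.13 mm; ȳ = 666666.67/14250.00 = 46.78 mm.

x̄ = 72.13 mm, ȳ = 46.78 mm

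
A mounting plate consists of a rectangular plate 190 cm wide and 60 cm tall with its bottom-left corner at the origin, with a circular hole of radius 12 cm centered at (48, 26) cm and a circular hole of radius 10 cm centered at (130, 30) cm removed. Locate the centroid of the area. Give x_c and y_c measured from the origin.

x_c = 95.97 cm, y_c = 30.17 cm

plate: A = 190 × 60 = 11400.00, centroid at (95.00, 30.00).
hole 1: A = −π·12² = -452.39, centroid at (48.00, 26.00).
hole 2: A = −π·10² = -314.16, centroid at (130.00, 30.00).
ΣA = 10633.45 cm²
ΣAx_c = (11400.00)(95.00) + (-452.39)(48.00) + (-314.16)(130.00) = 1020444.61 cm³
ΣAy_c = (11400.00)(30.00) + (-452.39)(26.00) + (-314.16)(30.00) = 320813.10 cm³
x_c = 1020444.61 / 10633.45 = 95.97 cm
y_c = 320813.10 / 10633.45 = 30.17 cm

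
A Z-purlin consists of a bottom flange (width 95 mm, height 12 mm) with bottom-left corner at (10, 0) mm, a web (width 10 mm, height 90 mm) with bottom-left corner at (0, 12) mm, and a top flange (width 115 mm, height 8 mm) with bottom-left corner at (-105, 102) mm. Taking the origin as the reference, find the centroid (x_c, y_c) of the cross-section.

bottom flange: A = 95 × 12 = 1140.00, centroid at (57.50, 6.00).
web: A = 10 × 90 = 900.00, centroid at (5.00, 57.00).
top flange: A = 115 × 8 = 920.00, centroid at (-47.50, 106.00).
ΣA = 2960.00 mm²
ΣAx_c = (1140.00)(57.50) + (900.00)(5.00) + (920.00)(-47.50) = 26350.00 mm³
ΣAy_c = (1140.00)(6.00) + (900.00)(57.00) + (920.00)(106.00) = 155660.00 mm³
x_c = 26350.00 / 2960.00 = 8.90 mm
y_c = 155660.00 / 2960.00 = 52.59 mm

x_c = 8.90 mm, y_c = 52.59 mm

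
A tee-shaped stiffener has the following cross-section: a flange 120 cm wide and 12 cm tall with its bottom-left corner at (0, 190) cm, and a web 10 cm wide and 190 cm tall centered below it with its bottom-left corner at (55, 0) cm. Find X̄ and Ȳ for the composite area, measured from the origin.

X̄ = 60.00 cm, Ȳ = 138.54 cm

web: A = 10 × 190 = 1900.00, centroid at (60.00, 95.00).
flange: A = 120 × 12 = 1440.00, centroid at (60.00, 196.00).
ΣA = 3340.00 cm²
ΣAX̄ = (1900.00)(60.00) + (1440.00)(60.00) = 200400.00 cm³
ΣAȲ = (1900.00)(95.00) + (1440.00)(196.00) = 462740.00 cm³
X̄ = 200400.00 / 3340.00 = 60.00 cm
Ȳ = 462740.00 / 3340.00 = 138.54 cm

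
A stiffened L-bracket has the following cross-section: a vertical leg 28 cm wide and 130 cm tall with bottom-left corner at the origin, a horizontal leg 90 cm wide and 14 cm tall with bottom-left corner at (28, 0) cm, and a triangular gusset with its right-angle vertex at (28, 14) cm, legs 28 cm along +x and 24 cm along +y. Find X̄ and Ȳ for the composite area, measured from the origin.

X̄ = 29.70 cm, Ȳ = 48.28 cm

Part | A | x̄ᵢ | ȳᵢ | A·x̄ᵢ | A·ȳᵢ
vertical leg | 3640.00 | 14.00 | 65.00 | 50960.00 | 236600.00
horizontal leg | 1260.00 | 73.00 | 7.00 | 91980.00 | 8820.00
gusset | 336.00 | 37.33 | 22.00 | 12544.00 | 7392.00
Σ | 5236.00 |  |  | 155484.00 | 252812.00
X̄ = 155484.00 / 5236.00 = 29.70 cm
Ȳ = 252812.00 / 5236.00 = 48.28 cm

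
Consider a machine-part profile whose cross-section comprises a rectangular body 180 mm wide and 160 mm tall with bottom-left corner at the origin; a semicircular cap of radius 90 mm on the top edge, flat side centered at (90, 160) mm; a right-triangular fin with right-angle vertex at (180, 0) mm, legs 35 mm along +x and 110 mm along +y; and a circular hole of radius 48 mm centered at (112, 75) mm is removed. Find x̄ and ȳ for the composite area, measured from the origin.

x̄ = 91.01 mm, ȳ = 120.23 mm

rectangular body: A = 180 × 160 = 28800.00, centroid at (90.00, 80.00).
semicircular top: A = ½π·90² = 12723.45, centroid at (90.00, 198.20).
triangular fin: A = ½·35·110 = 1925.00, centroid at (191.67, 36.67).
hole: A = −π·48² = -7238.23, centroid at (112.00, 75.00).
ΣA = 36210.22 mm², ΣAx̄ = 3295387.15 mm³, ΣAȳ = 4353468.16 mm³.
x̄ = 3295387.15/36210.22 = 91.01 mm; ȳ = 4353468.16/36210.22 = 120.23 mm.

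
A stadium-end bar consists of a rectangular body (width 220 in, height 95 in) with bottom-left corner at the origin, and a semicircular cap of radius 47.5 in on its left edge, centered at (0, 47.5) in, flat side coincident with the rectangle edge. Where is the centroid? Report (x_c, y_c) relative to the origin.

Part | A | x̄ᵢ | ȳᵢ | A·x̄ᵢ | A·ȳᵢ
rectangular body | 20900.00 | 110.00 | 47.50 | 2299000.00 | 992750.00
semicircular end | 3544.11 | -20.16 | 47.50 | -71447.92 | 168345.19
Σ | 24444.11 |  |  | 2227552.08 | 1161095.19
x_c = 2227552.08 / 24444.11 = 91.13 in
y_c = 1161095.19 / 24444.11 = 47.50 in

x_c = 91.13 in, y_c = 47.50 in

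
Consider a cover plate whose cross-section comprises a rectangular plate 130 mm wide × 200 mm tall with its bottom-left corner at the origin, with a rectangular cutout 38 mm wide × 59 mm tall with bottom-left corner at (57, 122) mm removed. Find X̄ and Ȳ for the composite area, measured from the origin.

Part | A | x̄ᵢ | ȳᵢ | A·x̄ᵢ | A·ȳᵢ
plate | 26000.00 | 65.00 | 100.00 | 1690000.00 | 2600000.00
hole | -2242.00 | 76.00 | 151.50 | -170392.00 | -339663.00
Σ | 23758.00 |  |  | 1519608.00 | 2260337.00
X̄ = 1519608.00 / 23758.00 = 63.96 mm
Ȳ = 2260337.00 / 23758.00 = 95.14 mm

X̄ = 63.96 mm, Ȳ = 95.14 mm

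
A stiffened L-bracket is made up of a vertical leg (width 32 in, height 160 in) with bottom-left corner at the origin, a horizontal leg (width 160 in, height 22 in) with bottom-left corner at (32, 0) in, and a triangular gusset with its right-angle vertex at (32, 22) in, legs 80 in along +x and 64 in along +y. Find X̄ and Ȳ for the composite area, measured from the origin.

X̄ = 55.92 in, Ȳ = 49.93 in

vertical leg: A = 32 × 160 = 5120.00, centroid at (16.00, 80.00).
horizontal leg: A = 160 × 22 = 3520.00, centroid at (112.00, 11.00).
gusset: A = ½·80·64 = 2560.00, centroid at (58.67, 43.33).
ΣA = 11200.00 in²
ΣAX̄ = (5120.00)(16.00) + (3520.00)(112.00) + (2560.00)(58.67) = 626346.67 in³
ΣAȲ = (5120.00)(80.00) + (3520.00)(11.00) + (2560.00)(43.33) = 559253.33 in³
X̄ = 626346.67 / 11200.00 = 55.92 in
Ȳ = 559253.33 / 11200.00 = 49.93 in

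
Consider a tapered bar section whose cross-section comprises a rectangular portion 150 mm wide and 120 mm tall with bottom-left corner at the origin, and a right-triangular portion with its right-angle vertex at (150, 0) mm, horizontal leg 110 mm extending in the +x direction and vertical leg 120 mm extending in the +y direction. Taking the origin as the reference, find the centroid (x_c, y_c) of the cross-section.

Part | A | x̄ᵢ | ȳᵢ | A·x̄ᵢ | A·ȳᵢ
rectangular portion | 18000.00 | 75.00 | 60.00 | 1350000.00 | 1080000.00
triangular portion | 6600.00 | 186.67 | 40.00 | 1232000.00 | 264000.00
Σ | 24600.00 |  |  | 2582000.00 | 1344000.00
x_c = 2582000.00 / 24600.00 = 104.96 mm
y_c = 1344000.00 / 24600.00 = 54.63 mm

x_c = 104.96 mm, y_c = 54.63 mm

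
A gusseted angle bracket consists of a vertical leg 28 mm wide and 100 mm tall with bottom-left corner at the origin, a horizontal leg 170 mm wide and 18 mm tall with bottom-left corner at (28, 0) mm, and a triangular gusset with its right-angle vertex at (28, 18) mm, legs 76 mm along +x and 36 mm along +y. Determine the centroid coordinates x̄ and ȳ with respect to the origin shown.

vertical leg: A = 28 × 100 = 2800.00, centroid at (14.00, 50.00).
horizontal leg: A = 170 × 18 = 3060.00, centroid at (113.00, 9.00).
gusset: A = ½·76·36 = 1368.00, centroid at (53.33, 30.00).
ΣA = 7228.00 mm², ΣAx̄ = 457940.00 mm³, ΣAȳ = 208580.00 mm³.
x̄ = 457940.00/7228.00 = 63.36 mm; ȳ = 208580.00/7228.00 = 28.86 mm.

x̄ = 63.36 mm, ȳ = 28.86 mm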